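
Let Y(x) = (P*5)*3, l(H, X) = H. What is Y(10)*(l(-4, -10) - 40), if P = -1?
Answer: 660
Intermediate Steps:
Y(x) = -15 (Y(x) = -1*5*3 = -5*3 = -15)
Y(10)*(l(-4, -10) - 40) = -15*(-4 - 40) = -15*(-44) = 660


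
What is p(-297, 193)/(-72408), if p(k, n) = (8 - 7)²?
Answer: -1/72408 ≈ -1.3811e-5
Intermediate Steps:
p(k, n) = 1 (p(k, n) = 1² = 1)
p(-297, 193)/(-72408) = 1/(-72408) = 1*(-1/72408) = -1/72408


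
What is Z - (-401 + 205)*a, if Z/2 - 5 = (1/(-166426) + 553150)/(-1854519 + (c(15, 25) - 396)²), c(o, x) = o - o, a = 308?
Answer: 2843188649526481/47090319913 ≈ 60377.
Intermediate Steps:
c(o, x) = 0
Z = 440217018497/47090319913 (Z = 10 + 2*((1/(-166426) + 553150)/(-1854519 + (0 - 396)²)) = 10 + 2*((-1/166426 + 553150)/(-1854519 + (-396)²)) = 10 + 2*(92058541899/(166426*(-1854519 + 156816))) = 10 + 2*((92058541899/166426)/(-1697703)) = 10 + 2*((92058541899/166426)*(-1/1697703)) = 10 + 2*(-30686180633/94180639826) = 10 - 30686180633/47090319913 = 440217018497/47090319913 ≈ 9.3484)
Z - (-401 + 205)*a = 440217018497/47090319913 - (-401 + 205)*308 = 440217018497/47090319913 - (-196)*308 = 440217018497/47090319913 - 1*(-60368) = 440217018497/47090319913 + 60368 = 2843188649526481/47090319913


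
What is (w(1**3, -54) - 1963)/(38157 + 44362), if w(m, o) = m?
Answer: -1962/82519 ≈ -0.023776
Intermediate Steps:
(w(1**3, -54) - 1963)/(38157 + 44362) = (1**3 - 1963)/(38157 + 44362) = (1 - 1963)/82519 = -1962*1/82519 = -1962/82519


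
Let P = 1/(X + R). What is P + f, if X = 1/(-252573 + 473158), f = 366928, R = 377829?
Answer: 30581030732225033/83343409966 ≈ 3.6693e+5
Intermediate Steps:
X = 1/220585 ≈ 4.5334e-6
P = 220585/83343409966 (P = 1/(1/220585 + 377829) = 1/(83343409966/220585) = 220585/83343409966 ≈ 2.6467e-6)
P + f = 220585/83343409966 + 366928 = 30581030732225033/83343409966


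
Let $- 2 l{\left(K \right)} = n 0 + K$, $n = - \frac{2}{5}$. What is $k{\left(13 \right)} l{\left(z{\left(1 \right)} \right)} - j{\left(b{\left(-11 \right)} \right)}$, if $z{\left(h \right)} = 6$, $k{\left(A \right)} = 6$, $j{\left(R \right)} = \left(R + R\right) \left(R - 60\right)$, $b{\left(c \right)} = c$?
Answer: $-1580$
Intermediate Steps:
$j{\left(R \right)} = 2 R \left(-60 + R\right)$
$n = - \frac{2}{5}$ ($n = \left(-2\right) \frac{1}{5} = - \frac{2}{5} \approx -0.4$)
$l{\left(K \right)} = - \frac{K}{2}$ ($l{\left(K \right)} = - \frac{\left(- \frac{2}{5}\right) 0 + K}{2} = - \frac{0 + K}{2} = - \frac{K}{2}$)
$k{\left(13 \right)} l{\left(z{\left(1 \right)} \right)} - j{\left(b{\left(-11 \right)} \right)} = 6 \left(\left(- \frac{1}{2}\right) 6\right) - 2 \left(-11\right) \left(-60 - 11\right) = 6 \left(-3\right) - 2 \left(-11\right) \left(-71\right) = -18 - 1562 = -1580$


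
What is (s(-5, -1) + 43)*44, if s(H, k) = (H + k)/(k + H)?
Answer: 1936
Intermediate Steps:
s(H, k) = 1 (s(H, k) = (H + k)/(H + k) = 1)
(s(-5, -1) + 43)*44 = (1 + 43)*44 = 44*44 = 1936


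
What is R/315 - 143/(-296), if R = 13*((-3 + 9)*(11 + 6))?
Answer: 145847/31080 ≈ 4.6926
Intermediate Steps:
R = 1326 (R = 13*(6*17) = 13*102 = 1326)
R/315 - 143/(-296) = 1326/315 - 143/(-296) = 1326*(1/315) - 143*(-1/296) = 442/105 + 143/296 = 145847/31080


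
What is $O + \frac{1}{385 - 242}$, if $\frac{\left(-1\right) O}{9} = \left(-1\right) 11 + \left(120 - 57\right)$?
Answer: $- \frac{66923}{143} \approx -467.99$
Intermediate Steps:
$O = -468$ ($O = - 9 \left(\left(-1\right) 11 + \left(120 - 57\right)\right) = - 9 \left(-11 + \left(120 - 57\right)\right) = - 9 \left(-11 + 63\right) = \left(-9\right) 52 = -468$)
$O + \frac{1}{385 - 242} = -468 + \frac{1}{385 - 242} = -468 + \frac{1}{143} = - \frac{66923}{143}$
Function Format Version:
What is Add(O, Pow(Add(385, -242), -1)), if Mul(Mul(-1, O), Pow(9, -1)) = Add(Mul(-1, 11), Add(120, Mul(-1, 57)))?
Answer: Rational(-66923, 143) ≈ -467.99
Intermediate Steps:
O = -468 (O = Mul(-9, Add(Mul(-1, 11), Add(120, Mul(-1, 57)))) = Mul(-9, Add(-11, Add(120, -57))) = Mul(-9, Add(-11, 63)) = Mul(-9, 52) = -468)
Add(O, Pow(Add(385, -242), -1)) = Add(-468, Pow(Add(385, -242), -1)) = Add(-468, Pow(143, -1)) = Add(-468, Rational(1, 143)) = Rational(-66923, 143)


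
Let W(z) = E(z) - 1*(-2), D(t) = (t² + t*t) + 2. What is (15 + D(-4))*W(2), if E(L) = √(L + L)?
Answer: 196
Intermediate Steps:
D(t) = 2 + 2*t² (D(t) = (t² + t²) + 2 = 2*t² + 2 = 2 + 2*t²)
E(L) = √2*√L (E(L) = √(2*L) = √2*√L)
W(z) = 2 + √2*√z (W(z) = √2*√z - 1*(-2) = √2*√z + 2 = 2 + √2*√z)
(15 + D(-4))*W(2) = (15 + (2 + 2*(-4)²))*(2 + √2*√2) = (15 + (2 + 2*16))*(2 + 2) = (15 + (2 + 32))*4 = (15 + 34)*4 = 49*4 = 196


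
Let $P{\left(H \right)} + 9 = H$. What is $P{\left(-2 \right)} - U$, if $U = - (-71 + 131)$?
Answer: $49$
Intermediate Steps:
$P{\left(H \right)} = -9 + H$
$U = -60$ ($U = \left(-1\right) 60 = -60$)
$P{\left(-2 \right)} - U = \left(-9 - 2\right) - -60 = -11 + 60 = 49$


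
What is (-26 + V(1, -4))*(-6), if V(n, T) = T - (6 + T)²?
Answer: 204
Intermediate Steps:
(-26 + V(1, -4))*(-6) = (-26 + (-4 - (6 - 4)²))*(-6) = (-26 + (-4 - 1*2²))*(-6) = (-26 + (-4 - 1*4))*(-6) = (-26 + (-4 - 4))*(-6) = (-26 - 8)*(-6) = -34*(-6) = 204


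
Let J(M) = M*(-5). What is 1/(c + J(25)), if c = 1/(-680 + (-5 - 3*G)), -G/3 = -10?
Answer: -775/96876 ≈ -0.0079999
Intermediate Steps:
G = 30 (G = -3*(-10) = 30)
J(M) = -5*M
c = -1/775 (c = 1/(-680 + (-5 - 3*30)) = 1/(-680 + (-5 - 90)) = 1/(-680 - 95) = 1/(-775) = -1/775 ≈ -0.0012903)
1/(c + J(25)) = 1/(-1/775 - 5*25) = 1/(-1/775 - 125) = 1/(-96876/775) = -775/96876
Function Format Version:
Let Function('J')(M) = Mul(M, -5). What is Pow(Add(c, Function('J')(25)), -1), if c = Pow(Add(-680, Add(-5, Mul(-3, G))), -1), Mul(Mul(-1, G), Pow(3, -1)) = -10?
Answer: Rational(-775, 96876) ≈ -0.0079999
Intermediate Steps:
G = 30 (G = Mul(-3, -10) = 30)
Function('J')(M) = Mul(-5, M)
c = Rational(-1, 775) (c = Pow(Add(-680, Add(-5, Mul(-3, 30))), -1) = Pow(Add(-680, Add(-5, -90)), -1) = Pow(Add(-680, -95), -1) = Pow(-775, -1) = Rational(-1, 775) ≈ -0.0012903)
Pow(Add(c, Function('J')(25)), -1) = Pow(Add(Rational(-1, 775), Mul(-5, 25)), -1) = Pow(Add(Rational(-1, 775), -125), -1) = Pow(Rational(-96876, 775), -1) = Rational(-775, 96876)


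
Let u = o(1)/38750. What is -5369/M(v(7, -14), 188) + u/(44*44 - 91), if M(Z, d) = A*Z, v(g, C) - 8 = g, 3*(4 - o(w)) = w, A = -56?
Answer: 5483570669/857925000 ≈ 6.3917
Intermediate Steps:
o(w) = 4 - w/3
v(g, C) = 8 + g
M(Z, d) = -56*Z
u = 11/116250 (u = (4 - ⅓*1)/38750 = (4 - ⅓)*(1/38750) = (11/3)*(1/38750) = 11/116250 ≈ 9.4624e-5)
-5369/M(v(7, -14), 188) + u/(44*44 - 91) = -5369*(-1/(56*(8 + 7))) + 11/(116250*(44*44 - 91)) = -5369/((-56*15)) + 11/(116250*(1936 - 91)) = -5369/(-840) + (11/116250)/1845 = -5369*(-1/840) + (11/116250)*(1/1845) = 767/120 + 11/214481250 = 5483570669/857925000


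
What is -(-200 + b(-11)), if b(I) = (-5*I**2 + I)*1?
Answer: 816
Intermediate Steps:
b(I) = I - 5*I**2 (b(I) = (I - 5*I**2)*1 = I - 5*I**2)
-(-200 + b(-11)) = -(-200 - 11*(1 - 5*(-11))) = -(-200 - 11*(1 + 55)) = -(-200 - 11*56) = -(-200 - 616) = -1*(-816) = 816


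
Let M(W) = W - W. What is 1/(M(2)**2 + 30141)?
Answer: 1/30141 ≈ 3.3177e-5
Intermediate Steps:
M(W) = 0
1/(M(2)**2 + 30141) = 1/(0**2 + 30141) = 1/(0 + 30141) = 1/30141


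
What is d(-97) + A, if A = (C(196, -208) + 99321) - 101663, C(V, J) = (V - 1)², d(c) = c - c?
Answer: 35683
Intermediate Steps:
d(c) = 0
C(V, J) = (-1 + V)²
A = 35683 (A = ((-1 + 196)² + 99321) - 101663 = (195² + 99321) - 101663 = (38025 + 99321) - 101663 = 137346 - 101663 = 35683)
d(-97) + A = 0 + 35683 = 35683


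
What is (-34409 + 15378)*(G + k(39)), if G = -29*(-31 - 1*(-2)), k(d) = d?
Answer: -16747280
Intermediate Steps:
G = 841 (G = -29*(-31 + 2) = -29*(-29) = 841)
(-34409 + 15378)*(G + k(39)) = (-34409 + 15378)*(841 + 39) = -19031*880 = -16747280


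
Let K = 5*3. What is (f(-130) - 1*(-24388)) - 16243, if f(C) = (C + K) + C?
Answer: 7900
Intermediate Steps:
K = 15
f(C) = 15 + 2*C (f(C) = (C + 15) + C = (15 + C) + C = 15 + 2*C)
(f(-130) - 1*(-24388)) - 16243 = ((15 + 2*(-130)) - 1*(-24388)) - 16243 = ((15 - 260) + 24388) - 16243 = (-245 + 24388) - 16243 = 24143 - 16243 = 7900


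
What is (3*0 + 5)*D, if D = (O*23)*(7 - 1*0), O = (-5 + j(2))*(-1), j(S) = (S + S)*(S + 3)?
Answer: -12075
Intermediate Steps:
j(S) = 2*S*(3 + S) (j(S) = (2*S)*(3 + S) = 2*S*(3 + S))
O = -15 (O = (-5 + 2*2*(3 + 2))*(-1) = (-5 + 2*2*5)*(-1) = (-5 + 20)*(-1) = 15*(-1) = -15)
D = -2415 (D = (-15*23)*(7 - 1*0) = -345*(7 + 0) = -345*7 = -2415)
(3*0 + 5)*D = (3*0 + 5)*(-2415) = (0 + 5)*(-2415) = 5*(-2415) = -12075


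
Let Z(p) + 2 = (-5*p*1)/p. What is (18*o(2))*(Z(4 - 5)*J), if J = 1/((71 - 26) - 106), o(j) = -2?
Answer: -252/61 ≈ -4.1311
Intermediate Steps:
Z(p) = -7 (Z(p) = -2 + (-5*p*1)/p = -2 + (-5*p)/p = -2 - 5 = -7)
J = -1/61 (J = 1/(45 - 106) = 1/(-61) = -1/61 ≈ -0.016393)
(18*o(2))*(Z(4 - 5)*J) = (18*(-2))*(-7*(-1/61)) = -36*7/61 = -252/61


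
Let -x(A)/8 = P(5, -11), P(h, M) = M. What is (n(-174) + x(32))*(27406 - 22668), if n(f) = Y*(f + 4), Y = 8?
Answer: -6026736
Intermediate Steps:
x(A) = 88 (x(A) = -8*(-11) = 88)
n(f) = 32 + 8*f (n(f) = 8*(f + 4) = 8*(4 + f) = 32 + 8*f)
(n(-174) + x(32))*(27406 - 22668) = ((32 + 8*(-174)) + 88)*(27406 - 22668) = ((32 - 1392) + 88)*4738 = (-1360 + 88)*4738 = -1272*4738 = -6026736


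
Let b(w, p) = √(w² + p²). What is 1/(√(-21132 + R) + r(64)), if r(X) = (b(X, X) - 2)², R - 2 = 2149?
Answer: 1/(8196 - 256*√2 + 3*I*√2109) ≈ 0.00012761 - 2.244e-6*I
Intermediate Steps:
R = 2151 (R = 2 + 2149 = 2151)
b(w, p) = √(p² + w²)
r(X) = (-2 + √2*√(X²))² (r(X) = (√(X² + X²) - 2)² = (√(2*X²) - 2)² = (√2*√(X²) - 2)² = (-2 + √2*√(X²))²)
1/(√(-21132 + R) + r(64)) = 1/(√(-21132 + 2151) + (-2 + √2*√(64²))²) = 1/(√(-18981) + (-2 + √2*√4096)²) = 1/(3*I*√2109 + (-2 + √2*64)²) = 1/(3*I*√2109 + (-2 + 64*√2)²) = 1/((-2 + 64*√2)² + 3*I*√2109)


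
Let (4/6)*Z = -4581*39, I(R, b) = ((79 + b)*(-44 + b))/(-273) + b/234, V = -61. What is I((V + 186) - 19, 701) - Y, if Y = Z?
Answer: 217947655/819 ≈ 2.6611e+5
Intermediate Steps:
I(R, b) = b/234 - (-44 + b)*(79 + b)/273 (I(R, b) = ((-44 + b)*(79 + b))*(-1/273) + b*(1/234) = -(-44 + b)*(79 + b)/273 + b/234 = b/234 - (-44 + b)*(79 + b)/273)
Z = -535977/2 (Z = 3*(-4581*39)/2 = (3/2)*(-178659) = -535977/2 ≈ -2.6799e+5)
Y = -535977/2 ≈ -2.6799e+5
I((V + 186) - 19, 701) - Y = (3476/273 - 29/234*701 - 1/273*701²) - 1*(-535977/2) = (3476/273 - 20329/234 - 1/273*491401) + 535977/2 = (3476/273 - 20329/234 - 491401/273) + 535977/2 = -3069853/1638 + 535977/2 = 217947655/819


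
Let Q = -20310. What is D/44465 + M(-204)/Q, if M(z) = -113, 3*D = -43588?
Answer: -58013243/180616830 ≈ -0.32120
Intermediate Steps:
D = -43588/3 (D = (⅓)*(-43588) = -43588/3 ≈ -14529.)
D/44465 + M(-204)/Q = -43588/3/44465 - 113/(-20310) = -43588/3*1/44465 - 113*(-1/20310) = -43588/133395 + 113/20310 = -58013243/180616830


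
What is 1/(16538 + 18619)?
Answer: 1/35157 ≈ 2.8444e-5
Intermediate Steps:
1/(16538 + 18619) = 1/35157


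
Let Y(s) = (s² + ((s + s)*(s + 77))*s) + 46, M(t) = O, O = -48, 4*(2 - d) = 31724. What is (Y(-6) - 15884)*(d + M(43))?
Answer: 85274130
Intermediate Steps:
d = -7929 (d = 2 - ¼*31724 = 2 - 7931 = -7929)
M(t) = -48
Y(s) = 46 + s² + 2*s²*(77 + s) (Y(s) = (s² + ((2*s)*(77 + s))*s) + 46 = (s² + (2*s*(77 + s))*s) + 46 = (s² + 2*s²*(77 + s)) + 46 = 46 + s² + 2*s²*(77 + s))
(Y(-6) - 15884)*(d + M(43)) = ((46 + 2*(-6)³ + 155*(-6)²) - 15884)*(-7929 - 48) = ((46 + 2*(-216) + 155*36) - 15884)*(-7977) = ((46 - 432 + 5580) - 15884)*(-7977) = (5194 - 15884)*(-7977) = -10690*(-7977) = 85274130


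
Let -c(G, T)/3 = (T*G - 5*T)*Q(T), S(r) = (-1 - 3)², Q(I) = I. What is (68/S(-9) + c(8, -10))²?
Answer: 12837889/16 ≈ 8.0237e+5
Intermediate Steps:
S(r) = 16 (S(r) = (-4)² = 16)
c(G, T) = -3*T*(-5*T + G*T) (c(G, T) = -3*(T*G - 5*T)*T = -3*(G*T - 5*T)*T = -3*(-5*T + G*T)*T = -3*T*(-5*T + G*T))
(68/S(-9) + c(8, -10))² = (68/16 + 3*(-10)²*(5 - 1*8))² = (68*(1/16) + 3*100*(5 - 8))² = (17/4 + 3*100*(-3))² = (17/4 - 900)² = (-3583/4)² = 12837889/16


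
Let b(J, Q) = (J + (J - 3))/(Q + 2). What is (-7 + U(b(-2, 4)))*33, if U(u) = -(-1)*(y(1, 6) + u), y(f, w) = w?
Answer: -143/2 ≈ -71.500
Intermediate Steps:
b(J, Q) = (-3 + 2*J)/(2 + Q) (b(J, Q) = (J + (-3 + J))/(2 + Q) = (-3 + 2*J)/(2 + Q))
U(u) = 6 + u (U(u) = -(-1)*(6 + u) = -(-6 - u) = 6 + u)
(-7 + U(b(-2, 4)))*33 = (-7 + (6 + (-3 + 2*(-2))/(2 + 4)))*33 = (-7 + (6 + (-3 - 4)/6))*33 = (-7 + (6 + (1/6)*(-7)))*33 = (-7 + (6 - 7/6))*33 = (-7 + 29/6)*33 = -13/6*33 = -143/2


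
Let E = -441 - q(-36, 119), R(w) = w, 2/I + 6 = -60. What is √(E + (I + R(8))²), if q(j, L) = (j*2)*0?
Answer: 2*I*√102770/33 ≈ 19.429*I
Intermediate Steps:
I = -1/33 (I = 2/(-6 - 60) = 2/(-66) = 2*(-1/66) = -1/33 ≈ -0.030303)
q(j, L) = 0 (q(j, L) = (2*j)*0 = 0)
E = -441 (E = -441 - 1*0 = -441 + 0 = -441)
√(E + (I + R(8))²) = √(-441 + (-1/33 + 8)²) = √(-441 + (263/33)²) = √(-441 + 69169/1089) = √(-411080/1089) = 2*I*√102770/33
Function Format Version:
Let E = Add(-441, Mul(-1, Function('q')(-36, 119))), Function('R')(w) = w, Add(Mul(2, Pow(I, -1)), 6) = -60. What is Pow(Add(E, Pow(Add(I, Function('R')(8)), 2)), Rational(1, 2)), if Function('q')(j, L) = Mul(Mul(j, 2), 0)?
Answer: Mul(Rational(2, 33), I, Pow(102770, Rational(1, 2))) ≈ Mul(19.429, I)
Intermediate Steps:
I = Rational(-1, 33) (I = Mul(2, Pow(Add(-6, -60), -1)) = Mul(2, Pow(-66, -1)) = Mul(2, Rational(-1, 66)) = Rational(-1, 33) ≈ -0.030303)
Function('q')(j, L) = 0 (Function('q')(j, L) = Mul(Mul(2, j), 0) = 0)
E = -441 (E = Add(-441, Mul(-1, 0)) = Add(-441, 0) = -441)
Pow(Add(E, Pow(Add(I, Function('R')(8)), 2)), Rational(1, 2)) = Pow(Add(-441, Pow(Add(Rational(-1, 33), 8), 2)), Rational(1, 2)) = Pow(Add(-441, Pow(Rational(263, 33), 2)), Rational(1, 2)) = Pow(Add(-441, Rational(69169, 1089)), Rational(1, 2)) = Pow(Rational(-411080, 1089), Rational(1, 2)) = Mul(Rational(2, 33), I, Pow(102770, Rational(1, 2)))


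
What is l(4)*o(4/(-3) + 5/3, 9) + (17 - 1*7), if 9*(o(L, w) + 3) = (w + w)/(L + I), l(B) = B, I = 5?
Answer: -½ ≈ -0.50000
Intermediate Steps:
o(L, w) = -3 + 2*w/(9*(5 + L)) (o(L, w) = -3 + ((w + w)/(L + 5))/9 = -3 + ((2*w)/(5 + L))/9 = -3 + (2*w/(5 + L))/9 = -3 + 2*w/(9*(5 + L)))
l(4)*o(4/(-3) + 5/3, 9) + (17 - 1*7) = 4*((-135 - 27*(4/(-3) + 5/3) + 2*9)/(9*(5 + (4/(-3) + 5/3)))) + (17 - 1*7) = 4*((-135 - 27*(4*(-⅓) + 5*(⅓)) + 18)/(9*(5 + (4*(-⅓) + 5*(⅓))))) + (17 - 7) = 4*((-135 - 27*(-4/3 + 5/3) + 18)/(9*(5 + (-4/3 + 5/3)))) + 10 = 4*((-135 - 27*⅓ + 18)/(9*(5 + ⅓))) + 10 = 4*((-135 - 9 + 18)/(9*(16/3))) + 10 = 4*((⅑)*(3/16)*(-126)) + 10 = 4*(-21/8) + 10 = -21/2 + 10 = -½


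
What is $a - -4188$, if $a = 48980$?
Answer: $53168$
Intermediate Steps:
$a - -4188 = 48980 - -4188 = 48980 + 4188 = 53168$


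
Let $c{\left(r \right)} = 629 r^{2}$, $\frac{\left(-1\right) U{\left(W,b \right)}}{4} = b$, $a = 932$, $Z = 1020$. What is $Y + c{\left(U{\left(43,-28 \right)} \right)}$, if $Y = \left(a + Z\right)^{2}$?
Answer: $11700480$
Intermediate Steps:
$U{\left(W,b \right)} = - 4 b$
$Y = 3810304$ ($Y = \left(932 + 1020\right)^{2} = 1952^{2} = 3810304$)
$Y + c{\left(U{\left(43,-28 \right)} \right)} = 3810304 + 629 \left(\left(-4\right) \left(-28\right)\right)^{2} = 3810304 + 629 \cdot 112^{2} = 3810304 + 629 \cdot 12544 = 3810304 + 7890176 = 11700480$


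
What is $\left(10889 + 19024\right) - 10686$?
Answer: $19227$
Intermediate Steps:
$\left(10889 + 19024\right) - 10686 = 29913 - 10686 = 19227$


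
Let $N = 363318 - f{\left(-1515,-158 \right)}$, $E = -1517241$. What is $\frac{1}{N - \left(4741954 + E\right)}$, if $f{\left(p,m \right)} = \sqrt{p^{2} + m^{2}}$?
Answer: $- \frac{2861395}{8187579025836} + \frac{\sqrt{2320189}}{8187579025836} \approx -3.4929 \cdot 10^{-7}$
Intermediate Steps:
$f{\left(p,m \right)} = \sqrt{m^{2} + p^{2}}$
$N = 363318 - \sqrt{2320189}$ ($N = 363318 - \sqrt{\left(-158\right)^{2} + \left(-1515\right)^{2}} = 363318 - \sqrt{24964 + 2295225} = 363318 - \sqrt{2320189} \approx 3.618 \cdot 10^{5}$)
$\frac{1}{N - \left(4741954 + E\right)} = \frac{1}{\left(363318 - \sqrt{2320189}\right) - 3224713} = \frac{1}{-2861395 - \sqrt{2320189}}$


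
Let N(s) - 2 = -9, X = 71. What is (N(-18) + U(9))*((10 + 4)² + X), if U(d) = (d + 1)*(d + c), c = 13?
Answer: 56871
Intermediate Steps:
N(s) = -7 (N(s) = 2 - 9 = -7)
U(d) = (1 + d)*(13 + d) (U(d) = (d + 1)*(d + 13) = (1 + d)*(13 + d))
(N(-18) + U(9))*((10 + 4)² + X) = (-7 + (13 + 9² + 14*9))*((10 + 4)² + 71) = (-7 + (13 + 81 + 126))*(14² + 71) = (-7 + 220)*(196 + 71) = 213*267 = 56871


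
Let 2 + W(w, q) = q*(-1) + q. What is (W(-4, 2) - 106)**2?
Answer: 11664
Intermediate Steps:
W(w, q) = -2 (W(w, q) = -2 + (q*(-1) + q) = -2 + (-q + q) = -2 + 0 = -2)
(W(-4, 2) - 106)**2 = (-2 - 106)**2 = (-108)**2 = 11664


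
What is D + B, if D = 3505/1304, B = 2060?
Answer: 2689745/1304 ≈ 2062.7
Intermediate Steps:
D = 3505/1304 (D = 3505*(1/1304) = 3505/1304 ≈ 2.6879)
D + B = 3505/1304 + 2060 = 2689745/1304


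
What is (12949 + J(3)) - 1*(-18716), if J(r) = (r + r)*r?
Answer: 31683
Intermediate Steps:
J(r) = 2*r² (J(r) = (2*r)*r = 2*r²)
(12949 + J(3)) - 1*(-18716) = (12949 + 2*3²) - 1*(-18716) = (12949 + 2*9) + 18716 = (12949 + 18) + 18716 = 12967 + 18716 = 31683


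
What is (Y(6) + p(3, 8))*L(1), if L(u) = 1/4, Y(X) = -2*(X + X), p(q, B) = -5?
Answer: -29/4 ≈ -7.2500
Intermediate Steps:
Y(X) = -4*X
L(u) = ¼
(Y(6) + p(3, 8))*L(1) = (-4*6 - 5)*(¼) = (-24 - 5)*(¼) = -29*¼ = -29/4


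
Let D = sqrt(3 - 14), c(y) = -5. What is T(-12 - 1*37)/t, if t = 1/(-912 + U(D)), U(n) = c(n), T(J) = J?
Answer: 44933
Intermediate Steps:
D = I*sqrt(11) (D = sqrt(-11) = I*sqrt(11) ≈ 3.3166*I)
U(n) = -5
t = -1/917 (t = 1/(-912 - 5) = 1/(-917) = -1/917 ≈ -0.0010905)
T(-12 - 1*37)/t = (-12 - 1*37)/(-1/917) = (-12 - 37)*(-917) = -49*(-917) = 44933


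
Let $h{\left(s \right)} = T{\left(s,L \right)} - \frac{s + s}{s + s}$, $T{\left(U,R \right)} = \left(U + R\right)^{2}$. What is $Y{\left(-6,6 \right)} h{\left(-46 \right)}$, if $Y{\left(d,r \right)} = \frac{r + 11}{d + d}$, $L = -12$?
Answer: $- \frac{19057}{4} \approx -4764.3$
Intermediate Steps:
$Y{\left(d,r \right)} = \frac{11 + r}{2 d}$
$T{\left(U,R \right)} = \left(R + U\right)^{2}$
$h{\left(s \right)} = -1 + \left(-12 + s\right)^{2}$ ($h{\left(s \right)} = \left(-12 + s\right)^{2} - \frac{s + s}{s + s} = \left(-12 + s\right)^{2} - \frac{2 s}{2 s} = \left(-12 + s\right)^{2} - 2 s \frac{1}{2 s} = \left(-12 + s\right)^{2} - 1 = -1 + \left(-12 + s\right)^{2}$)
$Y{\left(-6,6 \right)} h{\left(-46 \right)} = \frac{11 + 6}{2 \left(-6\right)} \left(-1 + \left(-12 - 46\right)^{2}\right) = \frac{1}{2} \left(- \frac{1}{6}\right) 17 \left(-1 + \left(-58\right)^{2}\right) = - \frac{17 \left(-1 + 3364\right)}{12} = \left(- \frac{17}{12}\right) 3363 = - \frac{19057}{4}$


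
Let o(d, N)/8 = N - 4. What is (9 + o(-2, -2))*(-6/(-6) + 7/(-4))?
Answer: 117/4 ≈ 29.250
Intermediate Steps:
o(d, N) = -32 + 8*N (o(d, N) = 8*(N - 4) = 8*(-4 + N) = -32 + 8*N)
(9 + o(-2, -2))*(-6/(-6) + 7/(-4)) = (9 + (-32 + 8*(-2)))*(-6/(-6) + 7/(-4)) = (9 + (-32 - 16))*(-6*(-⅙) + 7*(-¼)) = (9 - 48)*(1 - 7/4) = -39*(-¾) = 117/4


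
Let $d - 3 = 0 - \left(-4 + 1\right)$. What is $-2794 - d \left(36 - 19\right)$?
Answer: $-2896$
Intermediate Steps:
$d = 6$ ($d = 3 + \left(0 - \left(-4 + 1\right)\right) = 3 + \left(0 - -3\right) = 3 + \left(0 + 3\right) = 3 + 3 = 6$)
$-2794 - d \left(36 - 19\right) = -2794 - 6 \left(36 - 19\right) = -2794 - 6 \cdot 17 = -2794 - 102 = -2896$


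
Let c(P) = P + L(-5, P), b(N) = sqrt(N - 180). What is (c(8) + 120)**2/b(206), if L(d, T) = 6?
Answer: 8978*sqrt(26)/13 ≈ 3521.5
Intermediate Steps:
b(N) = sqrt(-180 + N)
c(P) = 6 + P (c(P) = P + 6 = 6 + P)
(c(8) + 120)**2/b(206) = ((6 + 8) + 120)**2/(sqrt(-180 + 206)) = (14 + 120)**2/(sqrt(26)) = 134**2*(sqrt(26)/26) = 17956*(sqrt(26)/26) = 8978*sqrt(26)/13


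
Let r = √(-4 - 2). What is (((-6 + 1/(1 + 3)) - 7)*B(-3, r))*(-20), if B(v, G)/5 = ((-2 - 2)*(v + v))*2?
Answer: 61200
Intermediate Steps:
r = I*√6 (r = √(-6) = I*√6 ≈ 2.4495*I)
B(v, G) = -80*v (B(v, G) = 5*(((-2 - 2)*(v + v))*2) = 5*(-8*v*2) = 5*(-16*v) = -80*v)
(((-6 + 1/(1 + 3)) - 7)*B(-3, r))*(-20) = (((-6 + 1/(1 + 3)) - 7)*(-80*(-3)))*(-20) = (((-6 + 1/4) - 7)*240)*(-20) = (((-6 + ¼) - 7)*240)*(-20) = ((-23/4 - 7)*240)*(-20) = -51/4*240*(-20) = -3060*(-20) = 61200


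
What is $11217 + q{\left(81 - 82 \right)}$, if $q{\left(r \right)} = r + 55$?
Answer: $11271$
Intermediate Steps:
$q{\left(r \right)} = 55 + r$
$11217 + q{\left(81 - 82 \right)} = 11217 + \left(55 + \left(81 - 82\right)\right) = 11217 + \left(55 - 1\right) = 11217 + 54 = 11271$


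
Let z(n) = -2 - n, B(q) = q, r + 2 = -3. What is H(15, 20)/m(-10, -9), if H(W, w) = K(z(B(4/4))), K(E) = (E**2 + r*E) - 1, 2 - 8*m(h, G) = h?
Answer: 46/3 ≈ 15.333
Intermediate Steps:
m(h, G) = 1/4 - h/8
r = -5 (r = -2 - 3 = -5)
K(E) = -1 + E**2 - 5*E (K(E) = (E**2 - 5*E) - 1 = -1 + E**2 - 5*E)
H(W, w) = 23 (H(W, w) = -1 + (-2 - 4/4)**2 - 5*(-2 - 4/4) = -1 + (-2 - 1*1)**2 - 5*(-2 - 1*1) = -1 + (-2 - 1)**2 - 5*(-2 - 1) = -1 + (-3)**2 - 5*(-3) = -1 + 9 + 15 = 23)
H(15, 20)/m(-10, -9) = 23/(1/4 - 1/8*(-10)) = 23/(1/4 + 5/4) = 23/(3/2) = 23*(2/3) = 46/3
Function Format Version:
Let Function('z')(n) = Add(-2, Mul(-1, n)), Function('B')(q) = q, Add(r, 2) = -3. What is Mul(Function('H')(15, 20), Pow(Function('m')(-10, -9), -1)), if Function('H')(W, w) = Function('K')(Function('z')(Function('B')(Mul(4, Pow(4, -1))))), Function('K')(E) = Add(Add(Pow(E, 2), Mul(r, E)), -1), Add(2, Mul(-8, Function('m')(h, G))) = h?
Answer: Rational(46, 3) ≈ 15.333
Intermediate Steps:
Function('m')(h, G) = Add(Rational(1, 4), Mul(Rational(-1, 8), h))
r = -5 (r = Add(-2, -3) = -5)
Function('K')(E) = Add(-1, Pow(E, 2), Mul(-5, E)) (Function('K')(E) = Add(Add(Pow(E, 2), Mul(-5, E)), -1) = Add(-1, Pow(E, 2), Mul(-5, E)))
Function('H')(W, w) = 23 (Function('H')(W, w) = Add(-1, Pow(Add(-2, Mul(-1, Mul(4, Pow(4, -1)))), 2), Mul(-5, Add(-2, Mul(-1, Mul(4, Pow(4, -1)))))) = Add(-1, Pow(Add(-2, Mul(-1, Mul(4, Rational(1, 4)))), 2), Mul(-5, Add(-2, Mul(-1, Mul(4, Rational(1, 4)))))) = Add(-1, Pow(Add(-2, Mul(-1, 1)), 2), Mul(-5, Add(-2, Mul(-1, 1)))) = Add(-1, Pow(Add(-2, -1), 2), Mul(-5, Add(-2, -1))) = Add(-1, Pow(-3, 2), Mul(-5, -3)) = Add(-1, 9, 15) = 23)
Mul(Function('H')(15, 20), Pow(Function('m')(-10, -9), -1)) = Mul(23, Pow(Add(Rational(1, 4), Mul(Rational(-1, 8), -10)), -1)) = Mul(23, Pow(Add(Rational(1, 4), Rational(5, 4)), -1)) = Mul(23, Pow(Rational(3, 2), -1)) = Mul(23, Rational(2, 3)) = Rational(46, 3)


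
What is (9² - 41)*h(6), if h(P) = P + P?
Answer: 480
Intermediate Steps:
h(P) = 2*P
(9² - 41)*h(6) = (9² - 41)*(2*6) = (81 - 41)*12 = 40*12 = 480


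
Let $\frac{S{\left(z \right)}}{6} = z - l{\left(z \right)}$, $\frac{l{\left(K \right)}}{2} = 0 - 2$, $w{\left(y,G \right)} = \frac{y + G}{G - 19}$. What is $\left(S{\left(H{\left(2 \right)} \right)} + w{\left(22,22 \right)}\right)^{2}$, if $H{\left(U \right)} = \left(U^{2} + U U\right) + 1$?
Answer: $\frac{77284}{9} \approx 8587.1$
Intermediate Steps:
$w{\left(y,G \right)} = \frac{G + y}{-19 + G}$
$H{\left(U \right)} = 1 + 2 U^{2}$ ($H{\left(U \right)} = \left(U^{2} + U^{2}\right) + 1 = 2 U^{2} + 1 = 1 + 2 U^{2}$)
$l{\left(K \right)} = -4$ ($l{\left(K \right)} = 2 \left(0 - 2\right) = 2 \left(-2\right) = -4$)
$S{\left(z \right)} = 24 + 6 z$ ($S{\left(z \right)} = 6 \left(z - -4\right) = 6 \left(z + 4\right) = 6 \left(4 + z\right) = 24 + 6 z$)
$\left(S{\left(H{\left(2 \right)} \right)} + w{\left(22,22 \right)}\right)^{2} = \left(\left(24 + 6 \left(1 + 2 \cdot 2^{2}\right)\right) + \frac{22 + 22}{-19 + 22}\right)^{2} = \left(\left(24 + 6 \left(1 + 2 \cdot 4\right)\right) + \frac{1}{3} \cdot 44\right)^{2} = \left(\left(24 + 6 \left(1 + 8\right)\right) + \frac{1}{3} \cdot 44\right)^{2} = \left(\left(24 + 6 \cdot 9\right) + \frac{44}{3}\right)^{2} = \left(\left(24 + 54\right) + \frac{44}{3}\right)^{2} = \left(78 + \frac{44}{3}\right)^{2} = \left(\frac{278}{3}\right)^{2} = \frac{77284}{9}$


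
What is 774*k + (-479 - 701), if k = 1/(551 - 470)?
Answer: -10534/9 ≈ -1170.4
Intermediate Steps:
k = 1/81 ≈ 0.012346
774*k + (-479 - 701) = 774*(1/81) + (-479 - 701) = 86/9 - 1180 = -10534/9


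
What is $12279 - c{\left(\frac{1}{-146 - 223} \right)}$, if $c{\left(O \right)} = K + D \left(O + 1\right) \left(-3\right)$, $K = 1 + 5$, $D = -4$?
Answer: $\frac{1508107}{123} \approx 12261.0$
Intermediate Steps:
$K = 6$
$c{\left(O \right)} = 18 + 12 O$ ($c{\left(O \right)} = 6 + - 4 \left(O + 1\right) \left(-3\right) = 6 + - 4 \left(1 + O\right) \left(-3\right) = 6 + \left(-4 - 4 O\right) \left(-3\right) = 6 + \left(12 + 12 O\right) = 18 + 12 O$)
$12279 - c{\left(\frac{1}{-146 - 223} \right)} = 12279 - \left(18 + \frac{12}{-146 - 223}\right) = 12279 - \left(18 + \frac{12}{-369}\right) = 12279 - \left(18 + 12 \left(- \frac{1}{369}\right)\right) = 12279 - \left(18 - \frac{4}{123}\right) = 12279 - \frac{2210}{123} = \frac{1508107}{123}$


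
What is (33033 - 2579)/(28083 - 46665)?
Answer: -15227/9291 ≈ -1.6389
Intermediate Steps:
(33033 - 2579)/(28083 - 46665) = 30454/(-18582) = 30454*(-1/18582) = -15227/9291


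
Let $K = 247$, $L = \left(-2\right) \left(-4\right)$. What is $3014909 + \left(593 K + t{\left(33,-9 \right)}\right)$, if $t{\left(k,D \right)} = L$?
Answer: $3161388$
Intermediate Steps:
$L = 8$
$t{\left(k,D \right)} = 8$
$3014909 + \left(593 K + t{\left(33,-9 \right)}\right) = 3014909 + \left(593 \cdot 247 + 8\right) = 3014909 + \left(146471 + 8\right) = 3014909 + 146479 = 3161388$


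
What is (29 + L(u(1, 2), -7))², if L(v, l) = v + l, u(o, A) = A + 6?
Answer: 900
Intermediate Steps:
u(o, A) = 6 + A
L(v, l) = l + v
(29 + L(u(1, 2), -7))² = (29 + (-7 + (6 + 2)))² = (29 + (-7 + 8))² = (29 + 1)² = 30² = 900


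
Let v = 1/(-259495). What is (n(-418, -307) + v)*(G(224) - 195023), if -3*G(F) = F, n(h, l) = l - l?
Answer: 585293/778485 ≈ 0.75184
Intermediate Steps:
n(h, l) = 0
G(F) = -F/3
v = -1/259495 ≈ -3.8536e-6
(n(-418, -307) + v)*(G(224) - 195023) = (0 - 1/259495)*(-⅓*224 - 195023) = -(-224/3 - 195023)/259495 = -1/259495*(-585293/3) = 585293/778485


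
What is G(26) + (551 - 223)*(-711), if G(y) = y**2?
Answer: -232532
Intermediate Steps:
G(26) + (551 - 223)*(-711) = 26**2 + (551 - 223)*(-711) = 676 + 328*(-711) = 676 - 233208 = -232532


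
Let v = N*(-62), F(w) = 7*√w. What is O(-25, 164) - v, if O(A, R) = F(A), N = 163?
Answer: 10106 + 35*I ≈ 10106.0 + 35.0*I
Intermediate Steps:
O(A, R) = 7*√A
v = -10106 (v = 163*(-62) = -10106)
O(-25, 164) - v = 7*√(-25) - 1*(-10106) = 7*(5*I) + 10106 = 35*I + 10106 = 10106 + 35*I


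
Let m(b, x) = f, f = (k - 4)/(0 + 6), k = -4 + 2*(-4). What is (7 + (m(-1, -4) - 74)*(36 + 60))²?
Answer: 54066609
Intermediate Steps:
k = -12 (k = -4 - 8 = -12)
f = -8/3 (f = (-12 - 4)/(0 + 6) = -16/6 = -16*⅙ = -8/3 ≈ -2.6667)
m(b, x) = -8/3
(7 + (m(-1, -4) - 74)*(36 + 60))² = (7 + (-8/3 - 74)*(36 + 60))² = (7 - 230/3*96)² = (7 - 7360)² = (-7353)² = 54066609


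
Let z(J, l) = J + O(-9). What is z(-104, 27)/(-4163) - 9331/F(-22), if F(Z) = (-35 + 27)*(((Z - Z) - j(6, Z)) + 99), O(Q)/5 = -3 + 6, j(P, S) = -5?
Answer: 38919001/3463616 ≈ 11.237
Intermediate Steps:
O(Q) = 15 (O(Q) = 5*(-3 + 6) = 5*3 = 15)
F(Z) = -832 (F(Z) = (-35 + 27)*(((Z - Z) - 1*(-5)) + 99) = -8*((0 + 5) + 99) = -8*(5 + 99) = -8*104 = -832)
z(J, l) = 15 + J (z(J, l) = J + 15 = 15 + J)
z(-104, 27)/(-4163) - 9331/F(-22) = (15 - 104)/(-4163) - 9331/(-832) = -89*(-1/4163) - 9331*(-1/832) = 89/4163 + 9331/832 = 38919001/3463616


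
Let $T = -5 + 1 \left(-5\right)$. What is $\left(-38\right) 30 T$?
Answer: $11400$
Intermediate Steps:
$T = -10$ ($T = -5 - 5 = -10$)
$\left(-38\right) 30 T = \left(-38\right) 30 \left(-10\right) = \left(-1140\right) \left(-10\right) = 11400$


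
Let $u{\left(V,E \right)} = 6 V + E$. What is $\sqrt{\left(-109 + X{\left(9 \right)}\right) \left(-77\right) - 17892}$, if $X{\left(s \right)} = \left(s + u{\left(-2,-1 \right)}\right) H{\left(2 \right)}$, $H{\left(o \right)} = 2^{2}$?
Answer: $i \sqrt{8267} \approx 90.923 i$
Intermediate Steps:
$u{\left(V,E \right)} = E + 6 V$
$H{\left(o \right)} = 4$
$X{\left(s \right)} = -52 + 4 s$ ($X{\left(s \right)} = \left(s + \left(-1 + 6 \left(-2\right)\right)\right) 4 = \left(s - 13\right) 4 = \left(-13 + s\right) 4 = -52 + 4 s$)
$\sqrt{\left(-109 + X{\left(9 \right)}\right) \left(-77\right) - 17892} = \sqrt{\left(-109 + \left(-52 + 4 \cdot 9\right)\right) \left(-77\right) - 17892} = \sqrt{\left(-109 + \left(-52 + 36\right)\right) \left(-77\right) - 17892} = \sqrt{\left(-109 - 16\right) \left(-77\right) - 17892} = \sqrt{\left(-125\right) \left(-77\right) - 17892} = \sqrt{9625 - 17892} = \sqrt{-8267} = i \sqrt{8267}$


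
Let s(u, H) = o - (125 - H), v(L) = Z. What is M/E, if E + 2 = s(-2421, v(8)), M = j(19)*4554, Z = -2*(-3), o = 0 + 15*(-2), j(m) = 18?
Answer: -81972/151 ≈ -542.86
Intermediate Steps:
o = -30 (o = 0 - 30 = -30)
Z = 6
v(L) = 6
s(u, H) = -155 + H (s(u, H) = -30 - (125 - H) = -30 + (-125 + H) = -155 + H)
M = 81972 (M = 18*4554 = 81972)
E = -151 (E = -2 + (-155 + 6) = -2 - 149 = -151)
M/E = 81972/(-151) = 81972*(-1/151) = -81972/151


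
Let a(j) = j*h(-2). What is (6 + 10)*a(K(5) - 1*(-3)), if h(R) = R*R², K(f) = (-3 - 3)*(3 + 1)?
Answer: 2688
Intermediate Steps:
K(f) = -24 (K(f) = -6*4 = -24)
h(R) = R³
a(j) = -8*j (a(j) = j*(-2)³ = j*(-8) = -8*j)
(6 + 10)*a(K(5) - 1*(-3)) = (6 + 10)*(-8*(-24 - 1*(-3))) = 16*(-8*(-24 + 3)) = 16*(-8*(-21)) = 16*168 = 2688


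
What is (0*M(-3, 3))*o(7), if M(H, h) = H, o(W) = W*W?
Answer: 0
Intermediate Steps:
o(W) = W²
(0*M(-3, 3))*o(7) = (0*(-3))*7² = 0*49 = 0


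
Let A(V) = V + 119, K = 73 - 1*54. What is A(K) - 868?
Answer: -730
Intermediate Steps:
K = 19 (K = 73 - 54 = 19)
A(V) = 119 + V
A(K) - 868 = (119 + 19) - 868 = 138 - 868 = -730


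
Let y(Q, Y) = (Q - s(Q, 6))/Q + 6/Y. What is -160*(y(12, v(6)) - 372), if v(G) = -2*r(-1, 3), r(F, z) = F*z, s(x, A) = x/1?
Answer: 59360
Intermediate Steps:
s(x, A) = x (s(x, A) = x*1 = x)
v(G) = 6 (v(G) = -(-2)*3 = -2*(-3) = 6)
y(Q, Y) = 6/Y (y(Q, Y) = (Q - Q)/Q + 6/Y = 0/Q + 6/Y = 0 + 6/Y = 6/Y)
-160*(y(12, v(6)) - 372) = -160*(6/6 - 372) = -160*(6*(⅙) - 372) = -160*(1 - 372) = -160*(-371) = 59360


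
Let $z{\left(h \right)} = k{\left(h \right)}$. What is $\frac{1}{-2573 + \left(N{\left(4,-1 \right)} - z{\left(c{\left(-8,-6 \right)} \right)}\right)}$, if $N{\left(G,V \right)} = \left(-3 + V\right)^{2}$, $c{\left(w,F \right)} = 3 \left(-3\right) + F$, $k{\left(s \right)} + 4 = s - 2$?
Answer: $- \frac{1}{2536} \approx -0.00039432$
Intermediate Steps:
$k{\left(s \right)} = -6 + s$ ($k{\left(s \right)} = -4 + \left(s - 2\right) = -4 + \left(-2 + s\right) = -6 + s$)
$c{\left(w,F \right)} = -9 + F$
$z{\left(h \right)} = -6 + h$
$\frac{1}{-2573 + \left(N{\left(4,-1 \right)} - z{\left(c{\left(-8,-6 \right)} \right)}\right)} = \frac{1}{-2573 + \left(\left(-3 - 1\right)^{2} - \left(-6 - 15\right)\right)} = \frac{1}{-2573 + \left(\left(-4\right)^{2} - \left(-6 - 15\right)\right)} = \frac{1}{-2573 + \left(16 - -21\right)} = \frac{1}{-2573 + \left(16 + 21\right)} = \frac{1}{-2573 + 37} = \frac{1}{-2536} = - \frac{1}{2536}$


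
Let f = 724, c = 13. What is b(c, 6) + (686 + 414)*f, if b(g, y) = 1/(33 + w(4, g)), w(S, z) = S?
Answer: 29466801/37 ≈ 7.9640e+5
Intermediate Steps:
b(g, y) = 1/37 (b(g, y) = 1/(33 + 4) = 1/37)
b(c, 6) + (686 + 414)*f = 1/37 + (686 + 414)*724 = 1/37 + 1100*724 = 1/37 + 796400 = 29466801/37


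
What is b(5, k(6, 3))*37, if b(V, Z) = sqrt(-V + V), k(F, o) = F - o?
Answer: 0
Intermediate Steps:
b(V, Z) = 0 (b(V, Z) = sqrt(0) = 0)
b(5, k(6, 3))*37 = 0*37 = 0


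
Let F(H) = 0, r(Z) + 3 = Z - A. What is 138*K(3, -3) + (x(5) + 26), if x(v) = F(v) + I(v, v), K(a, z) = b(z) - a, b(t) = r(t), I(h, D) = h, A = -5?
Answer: -521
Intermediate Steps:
r(Z) = 2 + Z (r(Z) = -3 + (Z - 1*(-5)) = -3 + (Z + 5) = -3 + (5 + Z) = 2 + Z)
b(t) = 2 + t
K(a, z) = 2 + z - a (K(a, z) = (2 + z) - a = 2 + z - a)
x(v) = v (x(v) = 0 + v = v)
138*K(3, -3) + (x(5) + 26) = 138*(2 - 3 - 1*3) + (5 + 26) = 138*(2 - 3 - 3) + 31 = 138*(-4) + 31 = -552 + 31 = -521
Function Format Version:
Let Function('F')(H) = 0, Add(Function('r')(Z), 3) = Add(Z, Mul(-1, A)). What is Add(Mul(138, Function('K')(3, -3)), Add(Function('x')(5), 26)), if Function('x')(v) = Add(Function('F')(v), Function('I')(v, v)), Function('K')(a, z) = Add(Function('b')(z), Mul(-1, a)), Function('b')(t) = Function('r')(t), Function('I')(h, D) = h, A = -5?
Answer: -521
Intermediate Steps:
Function('r')(Z) = Add(2, Z) (Function('r')(Z) = Add(-3, Add(Z, Mul(-1, -5))) = Add(-3, Add(Z, 5)) = Add(-3, Add(5, Z)) = Add(2, Z))
Function('b')(t) = Add(2, t)
Function('K')(a, z) = Add(2, z, Mul(-1, a)) (Function('K')(a, z) = Add(Add(2, z), Mul(-1, a)) = Add(2, z, Mul(-1, a)))
Function('x')(v) = v (Function('x')(v) = Add(0, v) = v)
Add(Mul(138, Function('K')(3, -3)), Add(Function('x')(5), 26)) = Add(Mul(138, Add(2, -3, Mul(-1, 3))), Add(5, 26)) = Add(Mul(138, Add(2, -3, -3)), 31) = Add(Mul(138, -4), 31) = Add(-552, 31) = -521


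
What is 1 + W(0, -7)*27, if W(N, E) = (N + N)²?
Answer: 1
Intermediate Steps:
W(N, E) = 4*N² (W(N, E) = (2*N)² = 4*N²)
1 + W(0, -7)*27 = 1 + (4*0²)*27 = 1 + (4*0)*27 = 1 + 0*27 = 1 + 0 = 1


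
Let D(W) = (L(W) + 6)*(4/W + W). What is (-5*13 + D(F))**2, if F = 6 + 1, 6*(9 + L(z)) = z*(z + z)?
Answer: 570025/441 ≈ 1292.6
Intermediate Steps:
L(z) = -9 + z**2/3 (L(z) = -9 + (z*(z + z))/6 = -9 + (z*(2*z))/6 = -9 + (2*z**2)/6 = -9 + z**2/3)
F = 7
D(W) = (-3 + W**2/3)*(W + 4/W) (D(W) = ((-9 + W**2/3) + 6)*(4/W + W) = (-3 + W**2/3)*(W + 4/W))
(-5*13 + D(F))**2 = (-5*13 + (1/3)*(-36 + 7**4 - 5*7**2)/7)**2 = (-65 + (1/3)*(1/7)*(-36 + 2401 - 5*49))**2 = (-65 + (1/3)*(1/7)*(-36 + 2401 - 245))**2 = (-65 + (1/3)*(1/7)*2120)**2 = (-65 + 2120/21)**2 = (755/21)**2 = 570025/441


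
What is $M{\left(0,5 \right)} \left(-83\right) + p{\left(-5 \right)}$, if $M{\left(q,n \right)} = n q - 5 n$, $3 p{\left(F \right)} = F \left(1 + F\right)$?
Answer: $\frac{6245}{3} \approx 2081.7$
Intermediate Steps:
$p{\left(F \right)} = \frac{F \left(1 + F\right)}{3}$
$M{\left(q,n \right)} = - 5 n + n q$
$M{\left(0,5 \right)} \left(-83\right) + p{\left(-5 \right)} = 5 \left(-5 + 0\right) \left(-83\right) + \frac{1}{3} \left(-5\right) \left(1 - 5\right) = 5 \left(-5\right) \left(-83\right) + \frac{1}{3} \left(-5\right) \left(-4\right) = \left(-25\right) \left(-83\right) + \frac{20}{3} = 2075 + \frac{20}{3} = \frac{6245}{3}$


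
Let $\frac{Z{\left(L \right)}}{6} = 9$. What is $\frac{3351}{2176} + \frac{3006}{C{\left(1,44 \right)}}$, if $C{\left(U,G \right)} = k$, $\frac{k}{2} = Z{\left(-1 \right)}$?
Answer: $\frac{191749}{6528} \approx 29.373$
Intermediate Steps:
$Z{\left(L \right)} = 54$ ($Z{\left(L \right)} = 6 \cdot 9 = 54$)
$k = 108$ ($k = 2 \cdot 54 = 108$)
$C{\left(U,G \right)} = 108$
$\frac{3351}{2176} + \frac{3006}{C{\left(1,44 \right)}} = \frac{3351}{2176} + \frac{3006}{108} = 3351 \cdot \frac{1}{2176} + 3006 \cdot \frac{1}{108} = \frac{3351}{2176} + \frac{167}{6} = \frac{191749}{6528}$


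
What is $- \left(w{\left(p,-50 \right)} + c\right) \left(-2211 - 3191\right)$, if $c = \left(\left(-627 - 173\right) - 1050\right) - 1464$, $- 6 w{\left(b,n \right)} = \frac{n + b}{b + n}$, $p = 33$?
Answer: $- \frac{53709385}{3} \approx -1.7903 \cdot 10^{7}$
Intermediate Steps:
$w{\left(b,n \right)} = - \frac{1}{6}$ ($w{\left(b,n \right)} = - \frac{\left(n + b\right) \frac{1}{b + n}}{6} = - \frac{\left(b + n\right) \frac{1}{b + n}}{6} = \left(- \frac{1}{6}\right) 1 = - \frac{1}{6}$)
$c = -3314$ ($c = \left(\left(-627 - 173\right) - 1050\right) - 1464 = \left(-800 - 1050\right) - 1464 = -1850 - 1464 = -3314$)
$- \left(w{\left(p,-50 \right)} + c\right) \left(-2211 - 3191\right) = - \left(- \frac{1}{6} - 3314\right) \left(-2211 - 3191\right) = - \frac{\left(-19885\right) \left(-5402\right)}{6} = \left(-1\right) \frac{53709385}{3} = - \frac{53709385}{3}$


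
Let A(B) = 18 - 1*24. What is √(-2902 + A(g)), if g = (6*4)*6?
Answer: 2*I*√727 ≈ 53.926*I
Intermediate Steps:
g = 144 (g = 24*6 = 144)
A(B) = -6 (A(B) = 18 - 24 = -6)
√(-2902 + A(g)) = √(-2902 - 6) = √(-2908) = 2*I*√727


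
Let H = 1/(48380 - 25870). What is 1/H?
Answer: 22510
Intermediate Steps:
H = 1/22510 ≈ 4.4425e-5
1/H = 1/(1/22510) = 22510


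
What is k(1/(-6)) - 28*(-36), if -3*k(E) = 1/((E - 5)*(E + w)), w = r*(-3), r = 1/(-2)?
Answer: 62499/62 ≈ 1008.0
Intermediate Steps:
r = -1/2 ≈ -0.50000
w = 3/2 (w = -1/2*(-3) = 3/2 ≈ 1.5000)
k(E) = -1/(3*(-5 + E)*(3/2 + E)) (k(E) = -1/((E - 5)*(E + 3/2))/3 = -1/((-5 + E)*(3/2 + E))/3 = -1/(3*(-5 + E)*(3/2 + E)))
k(1/(-6)) - 28*(-36) = 2/(3*(15 - 2*(1/(-6))**2 + 7/(-6))) - 28*(-36) = 2/(3*(15 - 2*(-1/6)**2 + 7*(-1/6))) + 1008 = 2/(3*(15 - 2*1/36 - 7/6)) + 1008 = 2/(3*(15 - 1/18 - 7/6)) + 1008 = 2/(3*(124/9)) + 1008 = (2/3)*(9/124) + 1008 = 3/62 + 1008 = 62499/62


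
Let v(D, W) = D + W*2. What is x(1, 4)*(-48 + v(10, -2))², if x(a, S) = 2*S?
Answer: 14112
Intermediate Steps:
v(D, W) = D + 2*W
x(1, 4)*(-48 + v(10, -2))² = (2*4)*(-48 + (10 + 2*(-2)))² = 8*(-48 + (10 - 4))² = 8*(-48 + 6)² = 8*(-42)² = 8*1764 = 14112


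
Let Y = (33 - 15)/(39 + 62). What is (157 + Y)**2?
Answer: 252015625/10201 ≈ 24705.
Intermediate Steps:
Y = 18/101 ≈ 0.17822
(157 + Y)**2 = (157 + 18/101)**2 = (15875/101)**2 = 252015625/10201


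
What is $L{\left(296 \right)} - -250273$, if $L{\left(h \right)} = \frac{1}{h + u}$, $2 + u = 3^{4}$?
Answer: $\frac{93852376}{375} \approx 2.5027 \cdot 10^{5}$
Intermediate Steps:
$u = 79$ ($u = -2 + 3^{4} = -2 + 81 = 79$)
$L{\left(h \right)} = \frac{1}{79 + h}$ ($L{\left(h \right)} = \frac{1}{h + 79} = \frac{1}{79 + h}$)
$L{\left(296 \right)} - -250273 = \frac{1}{79 + 296} - -250273 = \frac{1}{375} + 250273 = \frac{93852376}{375}$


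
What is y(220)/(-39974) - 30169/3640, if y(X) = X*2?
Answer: -54889873/6613880 ≈ -8.2992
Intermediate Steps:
y(X) = 2*X
y(220)/(-39974) - 30169/3640 = (2*220)/(-39974) - 30169/3640 = 440*(-1/39974) - 30169*1/3640 = -20/1817 - 30169/3640 = -54889873/6613880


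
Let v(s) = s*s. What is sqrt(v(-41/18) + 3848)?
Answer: sqrt(1248433)/18 ≈ 62.074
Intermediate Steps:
v(s) = s**2
sqrt(v(-41/18) + 3848) = sqrt((-41/18)**2 + 3848) = sqrt(1681/324 + 3848) = sqrt(1248433/324) = sqrt(1248433)/18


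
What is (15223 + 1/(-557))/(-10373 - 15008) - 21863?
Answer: -309090454481/14137217 ≈ -21864.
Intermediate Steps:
(15223 + 1/(-557))/(-10373 - 15008) - 21863 = (15223 - 1/557)/(-25381) - 21863 = (8479210/557)*(-1/25381) - 21863 = -8479210/14137217 - 21863 = -309090454481/14137217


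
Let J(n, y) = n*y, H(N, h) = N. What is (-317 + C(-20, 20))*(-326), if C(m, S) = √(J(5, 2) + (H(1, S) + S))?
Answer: 103342 - 326*√31 ≈ 1.0153e+5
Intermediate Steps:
C(m, S) = √(11 + S) (C(m, S) = √(5*2 + (1 + S)) = √(10 + (1 + S)) = √(11 + S))
(-317 + C(-20, 20))*(-326) = (-317 + √(11 + 20))*(-326) = (-317 + √31)*(-326) = 103342 - 326*√31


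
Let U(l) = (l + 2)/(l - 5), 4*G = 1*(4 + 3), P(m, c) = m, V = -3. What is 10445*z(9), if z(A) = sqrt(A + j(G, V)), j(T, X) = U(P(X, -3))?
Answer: 10445*sqrt(146)/4 ≈ 31552.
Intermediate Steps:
G = 7/4 (G = (1*(4 + 3))/4 = (1*7)/4 = (1/4)*7 = 7/4 ≈ 1.7500)
U(l) = (2 + l)/(-5 + l)
j(T, X) = (2 + X)/(-5 + X)
z(A) = sqrt(1/8 + A) (z(A) = sqrt(A + (2 - 3)/(-5 - 3)) = sqrt(A - 1/(-8)) = sqrt(A - 1/8*(-1)) = sqrt(A + 1/8) = sqrt(1/8 + A))
10445*z(9) = 10445*(sqrt(2 + 16*9)/4) = 10445*(sqrt(2 + 144)/4) = 10445*(sqrt(146)/4) = 10445*sqrt(146)/4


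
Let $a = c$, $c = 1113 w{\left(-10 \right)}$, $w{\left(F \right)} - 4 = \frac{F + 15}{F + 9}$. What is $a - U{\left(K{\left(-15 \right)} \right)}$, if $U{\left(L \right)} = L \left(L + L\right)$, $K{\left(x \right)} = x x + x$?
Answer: $-89313$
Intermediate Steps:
$w{\left(F \right)} = 4 + \frac{15 + F}{9 + F}$ ($w{\left(F \right)} = 4 + \frac{F + 15}{F + 9} = 4 + \frac{15 + F}{9 + F}$)
$K{\left(x \right)} = x + x^{2}$ ($K{\left(x \right)} = x^{2} + x = x + x^{2}$)
$U{\left(L \right)} = 2 L^{2}$ ($U{\left(L \right)} = L 2 L = 2 L^{2}$)
$c = -1113$ ($c = 1113 \frac{51 + 5 \left(-10\right)}{9 - 10} = 1113 \frac{51 - 50}{-1} = 1113 \left(\left(-1\right) 1\right) = 1113 \left(-1\right) = -1113$)
$a = -1113$
$a - U{\left(K{\left(-15 \right)} \right)} = -1113 - 2 \left(- 15 \left(1 - 15\right)\right)^{2} = -1113 - 2 \left(\left(-15\right) \left(-14\right)\right)^{2} = -1113 - 2 \cdot 210^{2} = -1113 - 2 \cdot 44100 = -1113 - 88200 = -89313$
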